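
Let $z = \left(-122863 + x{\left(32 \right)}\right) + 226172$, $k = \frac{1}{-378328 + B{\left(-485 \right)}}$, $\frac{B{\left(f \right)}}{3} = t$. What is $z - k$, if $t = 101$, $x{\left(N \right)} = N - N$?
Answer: $\frac{39053384726}{378025} \approx 1.0331 \cdot 10^{5}$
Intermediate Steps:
$x{\left(N \right)} = 0$
$B{\left(f \right)} = 303$ ($B{\left(f \right)} = 3 \cdot 101 = 303$)
$k = - \frac{1}{378025}$ ($k = \frac{1}{-378328 + 303} = \frac{1}{-378025} = - \frac{1}{378025} \approx -2.6453 \cdot 10^{-6}$)
$z = 103309$ ($z = \left(-122863 + 0\right) + 226172 = -122863 + 226172 = 103309$)
$z - k = 103309 - - \frac{1}{378025} = 103309 + \frac{1}{378025} = \frac{39053384726}{378025}$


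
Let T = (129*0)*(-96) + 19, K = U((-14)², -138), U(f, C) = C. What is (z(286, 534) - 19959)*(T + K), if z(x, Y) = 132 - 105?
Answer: 2371908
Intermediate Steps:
z(x, Y) = 27
K = -138
T = 19 (T = 0*(-96) + 19 = 0 + 19 = 19)
(z(286, 534) - 19959)*(T + K) = (27 - 19959)*(19 - 138) = -19932*(-119) = 2371908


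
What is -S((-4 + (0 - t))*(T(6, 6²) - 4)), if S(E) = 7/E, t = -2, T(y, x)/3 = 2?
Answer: 7/4 ≈ 1.7500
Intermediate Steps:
T(y, x) = 6 (T(y, x) = 3*2 = 6)
-S((-4 + (0 - t))*(T(6, 6²) - 4)) = -7/((-4 + (0 - 1*(-2)))*(6 - 4)) = -7/((-4 + (0 + 2))*2) = -7/((-4 + 2)*2) = -7/((-2*2)) = -7/(-4) = -7*(-1)/4 = -1*(-7/4) = 7/4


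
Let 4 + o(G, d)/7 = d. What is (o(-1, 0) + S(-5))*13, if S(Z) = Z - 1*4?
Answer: -481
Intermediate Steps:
o(G, d) = -28 + 7*d
S(Z) = -4 + Z (S(Z) = Z - 4 = -4 + Z)
(o(-1, 0) + S(-5))*13 = ((-28 + 7*0) + (-4 - 5))*13 = ((-28 + 0) - 9)*13 = (-28 - 9)*13 = -37*13 = -481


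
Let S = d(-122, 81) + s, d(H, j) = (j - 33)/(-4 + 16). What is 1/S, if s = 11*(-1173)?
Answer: -1/12899 ≈ -7.7525e-5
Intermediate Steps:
d(H, j) = -11/4 + j/12 (d(H, j) = (-33 + j)/12 = (-33 + j)*(1/12) = -11/4 + j/12)
s = -12903
S = -12899 (S = (-11/4 + (1/12)*81) - 12903 = (-11/4 + 27/4) - 12903 = 4 - 12903 = -12899)
1/S = 1/(-12899) = -1/12899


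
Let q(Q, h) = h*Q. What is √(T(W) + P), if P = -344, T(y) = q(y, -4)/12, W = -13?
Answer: I*√3057/3 ≈ 18.43*I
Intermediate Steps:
q(Q, h) = Q*h
T(y) = -y/3 (T(y) = (y*(-4))/12 = -4*y*(1/12) = -y/3)
√(T(W) + P) = √(-⅓*(-13) - 344) = √(13/3 - 344) = √(-1019/3) = I*√3057/3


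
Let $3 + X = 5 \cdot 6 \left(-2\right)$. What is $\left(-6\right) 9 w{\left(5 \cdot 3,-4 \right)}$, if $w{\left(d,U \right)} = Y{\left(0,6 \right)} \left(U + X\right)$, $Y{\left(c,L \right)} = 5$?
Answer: $18090$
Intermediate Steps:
$X = -63$ ($X = -3 + 5 \cdot 6 \left(-2\right) = -3 + 30 \left(-2\right) = -3 - 60 = -63$)
$w{\left(d,U \right)} = -315 + 5 U$ ($w{\left(d,U \right)} = 5 \left(U - 63\right) = 5 \left(-63 + U\right) = -315 + 5 U$)
$\left(-6\right) 9 w{\left(5 \cdot 3,-4 \right)} = \left(-6\right) 9 \left(-315 + 5 \left(-4\right)\right) = - 54 \left(-315 - 20\right) = \left(-54\right) \left(-335\right) = 18090$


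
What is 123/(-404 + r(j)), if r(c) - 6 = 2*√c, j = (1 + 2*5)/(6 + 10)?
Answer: -195816/633605 - 246*√11/633605 ≈ -0.31034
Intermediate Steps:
j = 11/16 (j = (1 + 10)/16 = 11*(1/16) = 11/16 ≈ 0.68750)
r(c) = 6 + 2*√c
123/(-404 + r(j)) = 123/(-404 + (6 + 2*√(11/16))) = 123/(-404 + (6 + 2*(√11/4))) = 123/(-404 + (6 + √11/2)) = 123/(-398 + √11/2)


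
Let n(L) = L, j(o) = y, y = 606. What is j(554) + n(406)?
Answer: 1012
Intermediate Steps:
j(o) = 606
j(554) + n(406) = 606 + 406 = 1012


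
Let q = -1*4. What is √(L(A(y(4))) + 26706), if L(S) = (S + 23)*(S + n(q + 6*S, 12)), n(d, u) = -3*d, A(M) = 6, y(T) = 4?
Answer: 4*√1506 ≈ 155.23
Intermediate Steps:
q = -4
L(S) = (12 - 17*S)*(23 + S) (L(S) = (S + 23)*(S - 3*(-4 + 6*S)) = (23 + S)*(S + (12 - 18*S)) = (23 + S)*(12 - 17*S) = (12 - 17*S)*(23 + S))
√(L(A(y(4))) + 26706) = √((276 - 379*6 - 17*6²) + 26706) = √((276 - 2274 - 17*36) + 26706) = √((276 - 2274 - 612) + 26706) = √(-2610 + 26706) = √24096 = 4*√1506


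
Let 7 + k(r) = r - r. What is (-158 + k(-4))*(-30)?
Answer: 4950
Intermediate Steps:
k(r) = -7 (k(r) = -7 + (r - r) = -7 + 0 = -7)
(-158 + k(-4))*(-30) = (-158 - 7)*(-30) = -165*(-30) = 4950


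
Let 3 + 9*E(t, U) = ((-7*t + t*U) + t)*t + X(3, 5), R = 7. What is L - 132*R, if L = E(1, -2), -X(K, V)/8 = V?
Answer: -2789/3 ≈ -929.67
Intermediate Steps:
X(K, V) = -8*V
E(t, U) = -43/9 + t*(-6*t + U*t)/9 (E(t, U) = -1/3 + (((-7*t + t*U) + t)*t - 8*5)/9 = -1/3 + (((-7*t + U*t) + t)*t - 40)/9 = -1/3 + ((-6*t + U*t)*t - 40)/9 = -1/3 + (t*(-6*t + U*t) - 40)/9 = -1/3 + (-40 + t*(-6*t + U*t))/9 = -1/3 + (-40/9 + t*(-6*t + U*t)/9) = -43/9 + t*(-6*t + U*t)/9)
L = -17/3 (L = -43/9 - 2/3*1**2 + (1/9)*(-2)*1**2 = -43/9 - 2/3*1 + (1/9)*(-2)*1 = -43/9 - 2/3 - 2/9 = -17/3 ≈ -5.6667)
L - 132*R = -17/3 - 132*7 = -17/3 - 924 = -2789/3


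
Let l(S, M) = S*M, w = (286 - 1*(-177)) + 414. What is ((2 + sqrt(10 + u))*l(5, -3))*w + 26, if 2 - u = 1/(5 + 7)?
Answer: -26284 - 4385*sqrt(429)/2 ≈ -71696.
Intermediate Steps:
w = 877 (w = (286 + 177) + 414 = 463 + 414 = 877)
u = 23/12 (u = 2 - 1/(5 + 7) = 2 - 1/12 = 23/12 ≈ 1.9167)
l(S, M) = M*S
((2 + sqrt(10 + u))*l(5, -3))*w + 26 = ((2 + sqrt(10 + 23/12))*(-3*5))*877 + 26 = ((2 + sqrt(143/12))*(-15))*877 + 26 = ((2 + sqrt(429)/6)*(-15))*877 + 26 = (-30 - 5*sqrt(429)/2)*877 + 26 = (-26310 - 4385*sqrt(429)/2) + 26 = -26284 - 4385*sqrt(429)/2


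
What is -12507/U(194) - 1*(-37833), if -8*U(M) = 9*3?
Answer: 373849/9 ≈ 41539.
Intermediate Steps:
U(M) = -27/8 (U(M) = -9*3/8 = -⅛*27 = -27/8)
-12507/U(194) - 1*(-37833) = -12507/(-27/8) - 1*(-37833) = -12507*(-8/27) + 37833 = 33352/9 + 37833 = 373849/9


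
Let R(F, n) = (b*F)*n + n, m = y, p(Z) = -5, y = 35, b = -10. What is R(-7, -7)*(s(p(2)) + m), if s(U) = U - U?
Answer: -17395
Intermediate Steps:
m = 35
R(F, n) = n - 10*F*n (R(F, n) = (-10*F)*n + n = -10*F*n + n = n - 10*F*n)
s(U) = 0
R(-7, -7)*(s(p(2)) + m) = (-7*(1 - 10*(-7)))*(0 + 35) = -7*(1 + 70)*35 = -7*71*35 = -497*35 = -17395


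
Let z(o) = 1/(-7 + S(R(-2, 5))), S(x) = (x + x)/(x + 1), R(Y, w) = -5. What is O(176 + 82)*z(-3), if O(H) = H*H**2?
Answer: -3816336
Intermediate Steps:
S(x) = 2*x/(1 + x) (S(x) = (2*x)/(1 + x) = 2*x/(1 + x))
O(H) = H**3
z(o) = -2/9 (z(o) = 1/(-7 + 2*(-5)/(1 - 5)) = 1/(-7 + 2*(-5)/(-4)) = 1/(-7 + 2*(-5)*(-1/4)) = 1/(-7 + 5/2) = 1/(-9/2) = -2/9)
O(176 + 82)*z(-3) = (176 + 82)**3*(-2/9) = 258**3*(-2/9) = 17173512*(-2/9) = -3816336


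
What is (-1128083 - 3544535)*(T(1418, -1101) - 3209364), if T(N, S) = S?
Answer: 15001276547370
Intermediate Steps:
(-1128083 - 3544535)*(T(1418, -1101) - 3209364) = (-1128083 - 3544535)*(-1101 - 3209364) = -4672618*(-3210465) = 15001276547370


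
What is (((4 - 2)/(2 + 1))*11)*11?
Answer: 242/3 ≈ 80.667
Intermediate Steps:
(((4 - 2)/(2 + 1))*11)*11 = ((2/3)*11)*11 = ((2*(⅓))*11)*11 = ((⅔)*11)*11 = (22/3)*11 = 242/3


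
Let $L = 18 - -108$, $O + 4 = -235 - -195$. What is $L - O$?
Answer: $170$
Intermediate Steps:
$O = -44$ ($O = -4 - 40 = -44$)
$L = 126$ ($L = 18 + 108 = 126$)
$L - O = 126 - -44 = 126 + 44 = 170$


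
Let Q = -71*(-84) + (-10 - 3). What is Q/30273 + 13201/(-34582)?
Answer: -193836391/1046900886 ≈ -0.18515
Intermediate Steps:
Q = 5951 (Q = 5964 - 13 = 5951)
Q/30273 + 13201/(-34582) = 5951/30273 + 13201/(-34582) = 5951*(1/30273) + 13201*(-1/34582) = 5951/30273 - 13201/34582 = -193836391/1046900886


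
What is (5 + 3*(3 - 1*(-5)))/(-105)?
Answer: -29/105 ≈ -0.27619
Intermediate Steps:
(5 + 3*(3 - 1*(-5)))/(-105) = -(5 + 3*(3 + 5))/105 = -(5 + 3*8)/105 = -(5 + 24)/105 = -1/105*29 = -29/105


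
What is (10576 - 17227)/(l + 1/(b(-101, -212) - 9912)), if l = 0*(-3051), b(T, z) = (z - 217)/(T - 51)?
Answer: 10017702945/152 ≈ 6.5906e+7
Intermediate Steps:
b(T, z) = (-217 + z)/(-51 + T)
l = 0
(10576 - 17227)/(l + 1/(b(-101, -212) - 9912)) = (10576 - 17227)/(0 + 1/((-217 - 212)/(-51 - 101) - 9912)) = -6651/(0 + 1/(-429/(-152) - 9912)) = -6651/(0 + 1/(-1/152*(-429) - 9912)) = -6651/(0 + 1/(429/152 - 9912)) = -6651/(0 + 1/(-1506195/152)) = -6651/(0 - 152/1506195) = -6651/(-152/1506195) = -6651*(-1506195/152) = 10017702945/152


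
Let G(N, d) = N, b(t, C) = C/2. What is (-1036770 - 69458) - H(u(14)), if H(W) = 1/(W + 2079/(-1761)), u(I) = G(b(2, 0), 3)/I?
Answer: -766615417/693 ≈ -1.1062e+6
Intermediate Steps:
b(t, C) = C/2 (b(t, C) = C*(½) = C/2)
u(I) = 0 (u(I) = ((½)*0)/I = 0/I = 0)
H(W) = 1/(-693/587 + W) (H(W) = 1/(W + 2079*(-1/1761)) = 1/(W - 693/587) = 1/(-693/587 + W))
(-1036770 - 69458) - H(u(14)) = (-1036770 - 69458) - 587/(-693 + 587*0) = -1106228 - 587/(-693 + 0) = -1106228 - 587/(-693) = -1106228 - 587*(-1)/693 = -1106228 - 1*(-587/693) = -1106228 + 587/693 = -766615417/693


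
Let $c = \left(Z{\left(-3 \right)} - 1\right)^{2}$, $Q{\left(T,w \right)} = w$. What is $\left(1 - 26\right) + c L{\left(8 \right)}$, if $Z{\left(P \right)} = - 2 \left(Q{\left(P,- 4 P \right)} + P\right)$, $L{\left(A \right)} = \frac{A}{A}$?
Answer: $336$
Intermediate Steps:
$L{\left(A \right)} = 1$
$Z{\left(P \right)} = 6 P$ ($Z{\left(P \right)} = - 2 \left(- 4 P + P\right) = - 2 \left(- 3 P\right) = 6 P$)
$c = 361$ ($c = \left(6 \left(-3\right) - 1\right)^{2} = \left(-18 - 1\right)^{2} = \left(-19\right)^{2} = 361$)
$\left(1 - 26\right) + c L{\left(8 \right)} = \left(1 - 26\right) + 361 \cdot 1 = \left(1 - 26\right) + 361 = -25 + 361 = 336$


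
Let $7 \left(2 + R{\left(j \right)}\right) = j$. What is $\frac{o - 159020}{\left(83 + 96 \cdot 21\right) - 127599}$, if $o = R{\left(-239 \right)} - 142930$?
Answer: $\frac{2113903}{878500} \approx 2.4063$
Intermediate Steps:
$R{\left(j \right)} = -2 + \frac{j}{7}$
$o = - \frac{1000763}{7}$ ($o = \left(-2 + \frac{1}{7} \left(-239\right)\right) - 142930 = \left(-2 - \frac{239}{7}\right) - 142930 = - \frac{253}{7} - 142930 = - \frac{1000763}{7} \approx -1.4297 \cdot 10^{5}$)
$\frac{o - 159020}{\left(83 + 96 \cdot 21\right) - 127599} = \frac{- \frac{1000763}{7} - 159020}{\left(83 + 96 \cdot 21\right) - 127599} = - \frac{2113903}{7 \left(\left(83 + 2016\right) - 127599\right)} = - \frac{2113903}{7 \left(2099 - 127599\right)} = - \frac{2113903}{7 \left(-125500\right)} = \left(- \frac{2113903}{7}\right) \left(- \frac{1}{125500}\right) = \frac{2113903}{878500}$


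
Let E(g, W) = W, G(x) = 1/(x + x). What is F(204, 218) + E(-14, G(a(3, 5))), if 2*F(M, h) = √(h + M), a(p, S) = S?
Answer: ⅒ + √422/2 ≈ 10.371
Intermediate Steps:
G(x) = 1/(2*x)
F(M, h) = √(M + h)/2 (F(M, h) = √(h + M)/2 = √(M + h)/2)
F(204, 218) + E(-14, G(a(3, 5))) = √(204 + 218)/2 + (½)/5 = √422/2 + (½)*(⅕) = √422/2 + ⅒ = ⅒ + √422/2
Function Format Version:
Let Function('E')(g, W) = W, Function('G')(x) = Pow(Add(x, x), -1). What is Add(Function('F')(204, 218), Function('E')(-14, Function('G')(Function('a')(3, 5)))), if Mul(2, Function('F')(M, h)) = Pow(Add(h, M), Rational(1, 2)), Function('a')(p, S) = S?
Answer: Add(Rational(1, 10), Mul(Rational(1, 2), Pow(422, Rational(1, 2)))) ≈ 10.371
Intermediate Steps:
Function('G')(x) = Mul(Rational(1, 2), Pow(x, -1)) (Function('G')(x) = Pow(Mul(2, x), -1) = Mul(Rational(1, 2), Pow(x, -1)))
Function('F')(M, h) = Mul(Rational(1, 2), Pow(Add(M, h), Rational(1, 2))) (Function('F')(M, h) = Mul(Rational(1, 2), Pow(Add(h, M), Rational(1, 2))) = Mul(Rational(1, 2), Pow(Add(M, h), Rational(1, 2))))
Add(Function('F')(204, 218), Function('E')(-14, Function('G')(Function('a')(3, 5)))) = Add(Mul(Rational(1, 2), Pow(Add(204, 218), Rational(1, 2))), Mul(Rational(1, 2), Pow(5, -1))) = Add(Mul(Rational(1, 2), Pow(422, Rational(1, 2))), Mul(Rational(1, 2), Rational(1, 5))) = Add(Mul(Rational(1, 2), Pow(422, Rational(1, 2))), Rational(1, 10)) = Add(Rational(1, 10), Mul(Rational(1, 2), Pow(422, Rational(1, 2))))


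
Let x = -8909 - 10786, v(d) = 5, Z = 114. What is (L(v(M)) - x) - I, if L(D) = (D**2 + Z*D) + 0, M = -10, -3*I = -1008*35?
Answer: 8530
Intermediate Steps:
I = 11760 (I = -(-336)*35 = -1/3*(-35280) = 11760)
L(D) = D**2 + 114*D (L(D) = (D**2 + 114*D) + 0 = D**2 + 114*D)
x = -19695
(L(v(M)) - x) - I = (5*(114 + 5) - 1*(-19695)) - 1*11760 = (5*119 + 19695) - 11760 = (595 + 19695) - 11760 = 20290 - 11760 = 8530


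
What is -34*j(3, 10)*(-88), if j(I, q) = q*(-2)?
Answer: -59840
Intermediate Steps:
j(I, q) = -2*q
-34*j(3, 10)*(-88) = -(-68)*10*(-88) = -34*(-20)*(-88) = 680*(-88) = -59840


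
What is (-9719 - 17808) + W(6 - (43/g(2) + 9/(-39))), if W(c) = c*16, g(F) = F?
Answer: -361027/13 ≈ -27771.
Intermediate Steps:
W(c) = 16*c
(-9719 - 17808) + W(6 - (43/g(2) + 9/(-39))) = (-9719 - 17808) + 16*(6 - (43/2 + 9/(-39))) = -27527 + 16*(6 - (43*(½) + 9*(-1/39))) = -27527 + 16*(6 - (43/2 - 3/13)) = -27527 + 16*(6 - 1*553/26) = -27527 + 16*(6 - 553/26) = -27527 + 16*(-397/26) = -27527 - 3176/13 = -361027/13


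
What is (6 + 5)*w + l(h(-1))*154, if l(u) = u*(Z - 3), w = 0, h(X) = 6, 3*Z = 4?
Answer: -1540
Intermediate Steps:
Z = 4/3 (Z = (1/3)*4 = 4/3 ≈ 1.3333)
l(u) = -5*u/3 (l(u) = u*(4/3 - 3) = u*(-5/3) = -5*u/3)
(6 + 5)*w + l(h(-1))*154 = (6 + 5)*0 - 5/3*6*154 = 11*0 - 10*154 = 0 - 1540 = -1540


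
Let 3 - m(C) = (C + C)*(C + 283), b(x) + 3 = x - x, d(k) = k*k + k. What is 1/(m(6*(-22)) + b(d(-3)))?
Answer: 1/39864 ≈ 2.5085e-5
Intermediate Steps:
d(k) = k + k² (d(k) = k² + k = k + k²)
b(x) = -3 (b(x) = -3 + (x - x) = -3 + 0 = -3)
m(C) = 3 - 2*C*(283 + C) (m(C) = 3 - (C + C)*(C + 283) = 3 - 2*C*(283 + C))
1/(m(6*(-22)) + b(d(-3))) = 1/((3 - 3396*(-22) - 2*(6*(-22))²) - 3) = 1/((3 - 566*(-132) - 2*(-132)²) - 3) = 1/((3 + 74712 - 2*17424) - 3) = 1/((3 + 74712 - 34848) - 3) = 1/(39867 - 3) = 1/39864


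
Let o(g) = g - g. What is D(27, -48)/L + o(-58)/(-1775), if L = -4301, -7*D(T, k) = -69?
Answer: -3/1309 ≈ -0.0022918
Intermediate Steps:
D(T, k) = 69/7 (D(T, k) = -⅐*(-69) = 69/7)
o(g) = 0
D(27, -48)/L + o(-58)/(-1775) = (69/7)/(-4301) + 0/(-1775) = (69/7)*(-1/4301) + 0*(-1/1775) = -3/1309 + 0 = -3/1309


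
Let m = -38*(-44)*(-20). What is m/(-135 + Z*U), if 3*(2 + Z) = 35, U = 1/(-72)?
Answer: 7223040/29189 ≈ 247.46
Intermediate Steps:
U = -1/72 ≈ -0.013889
Z = 29/3 (Z = -2 + (1/3)*35 = -2 + 35/3 = 29/3 ≈ 9.6667)
m = -33440 (m = 1672*(-20) = -33440)
m/(-135 + Z*U) = -33440/(-135 + (29/3)*(-1/72)) = -33440/(-135 - 29/216) = -33440/(-29189/216) = -33440*(-216/29189) = 7223040/29189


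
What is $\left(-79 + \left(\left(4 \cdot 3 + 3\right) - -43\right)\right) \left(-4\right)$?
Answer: $84$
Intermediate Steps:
$\left(-79 + \left(\left(4 \cdot 3 + 3\right) - -43\right)\right) \left(-4\right) = \left(-79 + \left(\left(12 + 3\right) + 43\right)\right) \left(-4\right) = \left(-79 + \left(15 + 43\right)\right) \left(-4\right) = \left(-79 + 58\right) \left(-4\right) = \left(-21\right) \left(-4\right) = 84$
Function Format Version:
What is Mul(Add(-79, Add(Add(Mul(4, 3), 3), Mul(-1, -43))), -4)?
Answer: 84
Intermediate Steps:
Mul(Add(-79, Add(Add(Mul(4, 3), 3), Mul(-1, -43))), -4) = Mul(Add(-79, Add(Add(12, 3), 43)), -4) = Mul(Add(-79, Add(15, 43)), -4) = Mul(Add(-79, 58), -4) = Mul(-21, -4) = 84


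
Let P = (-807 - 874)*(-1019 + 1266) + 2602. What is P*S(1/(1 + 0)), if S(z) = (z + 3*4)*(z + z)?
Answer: -10727730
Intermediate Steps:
P = -412605 (P = -1681*247 + 2602 = -415207 + 2602 = -412605)
S(z) = 2*z*(12 + z) (S(z) = (z + 12)*(2*z) = (12 + z)*(2*z) = 2*z*(12 + z))
P*S(1/(1 + 0)) = -825210*(12 + 1/(1 + 0))/(1 + 0) = -825210*(12 + 1/1)/1 = -825210*(12 + 1) = -825210*13 = -412605*26 = -10727730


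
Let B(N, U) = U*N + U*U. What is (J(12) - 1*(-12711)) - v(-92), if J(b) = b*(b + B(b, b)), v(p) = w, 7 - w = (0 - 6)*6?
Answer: 16268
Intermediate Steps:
B(N, U) = U**2 + N*U (B(N, U) = N*U + U**2 = U**2 + N*U)
w = 43 (w = 7 - (0 - 6)*6 = 7 - (-6)*6 = 7 - 1*(-36) = 7 + 36 = 43)
v(p) = 43
J(b) = b*(b + 2*b**2) (J(b) = b*(b + b*(b + b)) = b*(b + b*(2*b)) = b*(b + 2*b**2))
(J(12) - 1*(-12711)) - v(-92) = (12**2*(1 + 2*12) - 1*(-12711)) - 1*43 = (144*(1 + 24) + 12711) - 43 = (144*25 + 12711) - 43 = (3600 + 12711) - 43 = 16311 - 43 = 16268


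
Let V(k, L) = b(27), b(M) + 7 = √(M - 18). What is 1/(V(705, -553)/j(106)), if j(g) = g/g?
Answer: -¼ ≈ -0.25000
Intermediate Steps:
b(M) = -7 + √(-18 + M) (b(M) = -7 + √(M - 18) = -7 + √(-18 + M))
V(k, L) = -4 (V(k, L) = -7 + √(-18 + 27) = -7 + √9 = -7 + 3 = -4)
j(g) = 1
1/(V(705, -553)/j(106)) = 1/(-4/1) = 1/(-4*1) = 1/(-4) = -¼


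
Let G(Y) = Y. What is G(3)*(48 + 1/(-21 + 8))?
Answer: 1869/13 ≈ 143.77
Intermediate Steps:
G(3)*(48 + 1/(-21 + 8)) = 3*(48 + 1/(-21 + 8)) = 3*(48 + 1/(-13)) = 3*(48 - 1/13) = 3*(623/13) = 1869/13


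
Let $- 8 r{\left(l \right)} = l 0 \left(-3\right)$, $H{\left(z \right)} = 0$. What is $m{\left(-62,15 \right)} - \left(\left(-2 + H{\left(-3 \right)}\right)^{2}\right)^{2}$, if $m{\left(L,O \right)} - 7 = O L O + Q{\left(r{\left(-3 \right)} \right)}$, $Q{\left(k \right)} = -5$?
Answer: $-13964$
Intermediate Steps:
$r{\left(l \right)} = 0$ ($r{\left(l \right)} = - \frac{l 0 \left(-3\right)}{8} = - \frac{0 \left(-3\right)}{8} = \left(- \frac{1}{8}\right) 0 = 0$)
$m{\left(L,O \right)} = 2 + L O^{2}$ ($m{\left(L,O \right)} = 7 + \left(O L O - 5\right) = 7 + \left(L O O - 5\right) = 7 + \left(L O^{2} - 5\right) = 7 + \left(-5 + L O^{2}\right) = 2 + L O^{2}$)
$m{\left(-62,15 \right)} - \left(\left(-2 + H{\left(-3 \right)}\right)^{2}\right)^{2} = \left(2 - 62 \cdot 15^{2}\right) - \left(\left(-2 + 0\right)^{2}\right)^{2} = \left(2 - 13950\right) - \left(\left(-2\right)^{2}\right)^{2} = \left(2 - 13950\right) - 4^{2} = -13948 - 16 = -13964$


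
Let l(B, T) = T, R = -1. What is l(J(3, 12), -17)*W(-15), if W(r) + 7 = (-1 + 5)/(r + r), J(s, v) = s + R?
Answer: 1819/15 ≈ 121.27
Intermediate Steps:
J(s, v) = -1 + s (J(s, v) = s - 1 = -1 + s)
W(r) = -7 + 2/r (W(r) = -7 + (-1 + 5)/(r + r) = -7 + 4/((2*r)) = -7 + 4*(1/(2*r)) = -7 + 2/r)
l(J(3, 12), -17)*W(-15) = -17*(-7 + 2/(-15)) = -17*(-7 + 2*(-1/15)) = -17*(-7 - 2/15) = -17*(-107/15) = 1819/15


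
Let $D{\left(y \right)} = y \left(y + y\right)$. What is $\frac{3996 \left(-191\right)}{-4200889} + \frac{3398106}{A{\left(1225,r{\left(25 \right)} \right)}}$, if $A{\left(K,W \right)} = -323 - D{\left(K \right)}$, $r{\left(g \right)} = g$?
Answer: $- \frac{11984157546006}{12609274998397} \approx -0.95042$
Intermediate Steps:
$D{\left(y \right)} = 2 y^{2}$ ($D{\left(y \right)} = y 2 y = 2 y^{2}$)
$A{\left(K,W \right)} = -323 - 2 K^{2}$
$\frac{3996 \left(-191\right)}{-4200889} + \frac{3398106}{A{\left(1225,r{\left(25 \right)} \right)}} = \frac{3996 \left(-191\right)}{-4200889} + \frac{3398106}{-323 - 2 \cdot 1225^{2}} = \left(-763236\right) \left(- \frac{1}{4200889}\right) + \frac{3398106}{-323 - 3001250} = \frac{763236}{4200889} + \frac{3398106}{-323 - 3001250} = \frac{763236}{4200889} + \frac{3398106}{-3001573} = \frac{763236}{4200889} + 3398106 \left(- \frac{1}{3001573}\right) = \frac{763236}{4200889} - \frac{3398106}{3001573} = - \frac{11984157546006}{12609274998397}$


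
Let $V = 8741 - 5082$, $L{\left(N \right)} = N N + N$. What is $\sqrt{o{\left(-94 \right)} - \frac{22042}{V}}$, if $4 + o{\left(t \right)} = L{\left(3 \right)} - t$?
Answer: $\frac{2 \sqrt{321238246}}{3659} \approx 9.7967$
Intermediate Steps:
$L{\left(N \right)} = N + N^{2}$ ($L{\left(N \right)} = N^{2} + N = N + N^{2}$)
$V = 3659$ ($V = 8741 - 5082 = 3659$)
$o{\left(t \right)} = 8 - t$ ($o{\left(t \right)} = -4 - \left(t - 3 \left(1 + 3\right)\right) = -4 - \left(-12 + t\right) = 8 - t$)
$\sqrt{o{\left(-94 \right)} - \frac{22042}{V}} = \sqrt{\left(8 - -94\right) - \frac{22042}{3659}} = \sqrt{\left(8 + 94\right) - \frac{22042}{3659}} = \sqrt{102 - \frac{22042}{3659}} = \sqrt{\frac{351176}{3659}} = \frac{2 \sqrt{321238246}}{3659}$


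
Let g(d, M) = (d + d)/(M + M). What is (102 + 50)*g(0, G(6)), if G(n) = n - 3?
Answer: 0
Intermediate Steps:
G(n) = -3 + n
g(d, M) = d/M (g(d, M) = (2*d)/((2*M)) = (2*d)*(1/(2*M)) = d/M)
(102 + 50)*g(0, G(6)) = (102 + 50)*(0/(-3 + 6)) = 152*(0/3) = 152*(0*(⅓)) = 152*0 = 0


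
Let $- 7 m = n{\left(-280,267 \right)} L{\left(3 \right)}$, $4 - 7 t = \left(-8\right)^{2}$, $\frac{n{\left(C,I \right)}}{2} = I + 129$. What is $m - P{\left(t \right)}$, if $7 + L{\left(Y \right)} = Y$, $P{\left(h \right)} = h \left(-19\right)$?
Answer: $\frac{2028}{7} \approx 289.71$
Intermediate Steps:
$n{\left(C,I \right)} = 258 + 2 I$ ($n{\left(C,I \right)} = 2 \left(I + 129\right) = 2 \left(129 + I\right) = 258 + 2 I$)
$t = - \frac{60}{7}$ ($t = \frac{4}{7} - \frac{\left(-8\right)^{2}}{7} = \frac{4}{7} - \frac{64}{7} = - \frac{60}{7} \approx -8.5714$)
$P{\left(h \right)} = - 19 h$
$L{\left(Y \right)} = -7 + Y$
$m = \frac{3168}{7}$ ($m = - \frac{\left(258 + 2 \cdot 267\right) \left(-7 + 3\right)}{7} = - \frac{\left(258 + 534\right) \left(-4\right)}{7} = - \frac{792 \left(-4\right)}{7} = \left(- \frac{1}{7}\right) \left(-3168\right) = \frac{3168}{7} \approx 452.57$)
$m - P{\left(t \right)} = \frac{3168}{7} - \left(-19\right) \left(- \frac{60}{7}\right) = \frac{3168}{7} - \frac{1140}{7} = \frac{2028}{7}$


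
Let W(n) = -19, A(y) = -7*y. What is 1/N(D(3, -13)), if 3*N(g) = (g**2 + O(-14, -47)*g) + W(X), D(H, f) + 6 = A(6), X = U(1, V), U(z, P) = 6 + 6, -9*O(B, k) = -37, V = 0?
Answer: 9/6263 ≈ 0.0014370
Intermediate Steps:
O(B, k) = 37/9 (O(B, k) = -1/9*(-37) = 37/9)
U(z, P) = 12
X = 12
D(H, f) = -48 (D(H, f) = -6 - 7*6 = -6 - 42 = -48)
N(g) = -19/3 + g**2/3 + 37*g/27 (N(g) = ((g**2 + 37*g/9) - 19)/3 = (-19 + g**2 + 37*g/9)/3 = -19/3 + g**2/3 + 37*g/27)
1/N(D(3, -13)) = 1/(-19/3 + (1/3)*(-48)**2 + (37/27)*(-48)) = 1/(-19/3 + (1/3)*2304 - 592/9) = 1/(-19/3 + 768 - 592/9) = 1/(6263/9) = 9/6263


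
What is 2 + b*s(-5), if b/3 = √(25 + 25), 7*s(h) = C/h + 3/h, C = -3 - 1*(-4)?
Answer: 2 - 12*√2/7 ≈ -0.42437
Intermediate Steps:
C = 1 (C = -3 + 4 = 1)
s(h) = 4/(7*h) (s(h) = (1/h + 3/h)/7 = (4/h)/7 = 4/(7*h))
b = 15*√2 (b = 3*√(25 + 25) = 3*√50 = 3*(5*√2) = 15*√2 ≈ 21.213)
2 + b*s(-5) = 2 + (15*√2)*((4/7)/(-5)) = 2 + (15*√2)*((4/7)*(-⅕)) = 2 + (15*√2)*(-4/35) = 2 - 12*√2/7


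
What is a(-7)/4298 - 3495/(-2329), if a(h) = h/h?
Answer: 15023839/10010042 ≈ 1.5009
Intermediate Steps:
a(h) = 1
a(-7)/4298 - 3495/(-2329) = 1/4298 - 3495/(-2329) = 1*(1/4298) - 3495*(-1/2329) = 1/4298 + 3495/2329 = 15023839/10010042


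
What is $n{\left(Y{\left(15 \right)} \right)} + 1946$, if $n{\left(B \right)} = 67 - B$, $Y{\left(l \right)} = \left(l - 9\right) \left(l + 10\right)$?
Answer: $1863$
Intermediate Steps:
$Y{\left(l \right)} = \left(-9 + l\right) \left(10 + l\right)$
$n{\left(Y{\left(15 \right)} \right)} + 1946 = \left(67 - \left(-90 + 15 + 15^{2}\right)\right) + 1946 = \left(67 - \left(-90 + 15 + 225\right)\right) + 1946 = \left(67 - 150\right) + 1946 = -83 + 1946 = 1863$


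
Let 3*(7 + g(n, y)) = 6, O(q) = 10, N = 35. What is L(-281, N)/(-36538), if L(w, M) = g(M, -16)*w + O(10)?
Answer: -1415/36538 ≈ -0.038727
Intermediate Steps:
g(n, y) = -5 (g(n, y) = -7 + (⅓)*6 = -7 + 2 = -5)
L(w, M) = 10 - 5*w (L(w, M) = -5*w + 10 = 10 - 5*w)
L(-281, N)/(-36538) = (10 - 5*(-281))/(-36538) = (10 + 1405)*(-1/36538) = 1415*(-1/36538) = -1415/36538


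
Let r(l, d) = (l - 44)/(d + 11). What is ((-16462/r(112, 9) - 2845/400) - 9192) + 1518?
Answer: -17031113/1360 ≈ -12523.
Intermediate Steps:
r(l, d) = (-44 + l)/(11 + d)
((-16462/r(112, 9) - 2845/400) - 9192) + 1518 = ((-16462*(11 + 9)/(-44 + 112) - 2845/400) - 9192) + 1518 = ((-16462/(68/20) - 2845*1/400) - 9192) + 1518 = ((-16462/((1/20)*68) - 569/80) - 9192) + 1518 = ((-16462/17/5 - 569/80) - 9192) + 1518 = ((-16462*5/17 - 569/80) - 9192) + 1518 = ((-82310/17 - 569/80) - 9192) + 1518 = (-6594473/1360 - 9192) + 1518 = -19095593/1360 + 1518 = -17031113/1360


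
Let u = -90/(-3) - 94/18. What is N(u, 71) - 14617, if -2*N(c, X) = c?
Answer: -263329/18 ≈ -14629.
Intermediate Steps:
u = 223/9 (u = -90*(-⅓) - 94*1/18 = 30 - 47/9 = 223/9 ≈ 24.778)
N(c, X) = -c/2
N(u, 71) - 14617 = -½*223/9 - 14617 = -223/18 - 14617 = -263329/18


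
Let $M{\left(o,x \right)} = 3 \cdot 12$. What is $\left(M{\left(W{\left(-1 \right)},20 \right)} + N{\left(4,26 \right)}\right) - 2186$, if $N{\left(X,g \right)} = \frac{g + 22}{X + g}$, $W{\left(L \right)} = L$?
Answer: $- \frac{10742}{5} \approx -2148.4$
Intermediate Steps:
$M{\left(o,x \right)} = 36$
$N{\left(X,g \right)} = \frac{22 + g}{X + g}$
$\left(M{\left(W{\left(-1 \right)},20 \right)} + N{\left(4,26 \right)}\right) - 2186 = \left(36 + \frac{22 + 26}{4 + 26}\right) - 2186 = \left(36 + \frac{1}{30} \cdot 48\right) - 2186 = \left(36 + \frac{8}{5}\right) - 2186 = \frac{188}{5} - 2186 = - \frac{10742}{5}$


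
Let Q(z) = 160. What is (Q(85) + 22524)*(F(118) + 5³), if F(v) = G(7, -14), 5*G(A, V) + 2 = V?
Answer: 13814556/5 ≈ 2.7629e+6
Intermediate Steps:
G(A, V) = -⅖ + V/5
F(v) = -16/5 (F(v) = -⅖ + (⅕)*(-14) = -⅖ - 14/5 = -16/5)
(Q(85) + 22524)*(F(118) + 5³) = (160 + 22524)*(-16/5 + 5³) = 22684*(-16/5 + 125) = 22684*(609/5) = 13814556/5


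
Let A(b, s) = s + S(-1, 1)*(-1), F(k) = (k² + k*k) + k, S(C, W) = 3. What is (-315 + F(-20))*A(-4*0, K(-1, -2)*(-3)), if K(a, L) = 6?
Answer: -9765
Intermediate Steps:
F(k) = k + 2*k² (F(k) = (k² + k²) + k = 2*k² + k = k + 2*k²)
A(b, s) = -3 + s (A(b, s) = s + 3*(-1) = s - 3 = -3 + s)
(-315 + F(-20))*A(-4*0, K(-1, -2)*(-3)) = (-315 - 20*(1 + 2*(-20)))*(-3 + 6*(-3)) = (-315 - 20*(1 - 40))*(-3 - 18) = (-315 - 20*(-39))*(-21) = (-315 + 780)*(-21) = 465*(-21) = -9765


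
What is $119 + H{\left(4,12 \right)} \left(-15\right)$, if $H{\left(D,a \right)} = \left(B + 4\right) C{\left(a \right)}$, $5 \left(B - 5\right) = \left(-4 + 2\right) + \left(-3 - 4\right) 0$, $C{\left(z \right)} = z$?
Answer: $-1429$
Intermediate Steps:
$B = \frac{23}{5}$ ($B = 5 + \frac{\left(-4 + 2\right) + \left(-3 - 4\right) 0}{5} = 5 + \frac{-2 + \left(-3 - 4\right) 0}{5} = 5 + \frac{-2 - 0}{5} = 5 + \frac{-2 + 0}{5} = 5 + \frac{1}{5} \left(-2\right) = 5 - \frac{2}{5} = \frac{23}{5} \approx 4.6$)
$H{\left(D,a \right)} = \frac{43 a}{5}$ ($H{\left(D,a \right)} = \left(\frac{23}{5} + 4\right) a = \frac{43 a}{5}$)
$119 + H{\left(4,12 \right)} \left(-15\right) = 119 + \frac{43}{5} \cdot 12 \left(-15\right) = 119 + \frac{516}{5} \left(-15\right) = 119 - 1548 = -1429$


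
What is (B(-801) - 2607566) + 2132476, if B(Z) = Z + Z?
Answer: -476692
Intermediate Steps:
B(Z) = 2*Z
(B(-801) - 2607566) + 2132476 = (2*(-801) - 2607566) + 2132476 = (-1602 - 2607566) + 2132476 = -2609168 + 2132476 = -476692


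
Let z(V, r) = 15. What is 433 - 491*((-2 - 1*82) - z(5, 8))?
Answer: 49042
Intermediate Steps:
433 - 491*((-2 - 1*82) - z(5, 8)) = 433 - 491*((-2 - 1*82) - 1*15) = 433 - 491*((-2 - 82) - 15) = 433 - 491*(-84 - 15) = 433 - 491*(-99) = 433 + 48609 = 49042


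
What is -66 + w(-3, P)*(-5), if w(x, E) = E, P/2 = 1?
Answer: -76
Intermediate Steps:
P = 2 (P = 2*1 = 2)
-66 + w(-3, P)*(-5) = -66 + 2*(-5) = -66 - 10 = -76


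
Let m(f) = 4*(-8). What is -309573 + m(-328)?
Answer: -309605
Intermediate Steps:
m(f) = -32
-309573 + m(-328) = -309573 - 32 = -309605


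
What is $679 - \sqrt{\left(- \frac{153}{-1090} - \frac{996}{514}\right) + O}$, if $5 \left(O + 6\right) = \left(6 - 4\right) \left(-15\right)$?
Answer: $679 - \frac{3 i \sqrt{120302108630}}{280130} \approx 679.0 - 3.7145 i$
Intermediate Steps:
$O = -12$ ($O = -6 + \frac{\left(6 - 4\right) \left(-15\right)}{5} = -6 + \frac{2 \left(-15\right)}{5} = -6 + \frac{1}{5} \left(-30\right) = -6 - 6 = -12$)
$679 - \sqrt{\left(- \frac{153}{-1090} - \frac{996}{514}\right) + O} = 679 - \sqrt{\left(- \frac{153}{-1090} - \frac{996}{514}\right) - 12} = 679 - \sqrt{\left(\left(-153\right) \left(- \frac{1}{1090}\right) - \frac{498}{257}\right) - 12} = 679 - \sqrt{\left(\frac{153}{1090} - \frac{498}{257}\right) - 12} = 679 - \sqrt{- \frac{503499}{280130} - 12} = 679 - \sqrt{- \frac{3865059}{280130}} = 679 - \frac{3 i \sqrt{120302108630}}{280130}$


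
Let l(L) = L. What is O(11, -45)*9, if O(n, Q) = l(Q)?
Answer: -405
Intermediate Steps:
O(n, Q) = Q
O(11, -45)*9 = -45*9 = -405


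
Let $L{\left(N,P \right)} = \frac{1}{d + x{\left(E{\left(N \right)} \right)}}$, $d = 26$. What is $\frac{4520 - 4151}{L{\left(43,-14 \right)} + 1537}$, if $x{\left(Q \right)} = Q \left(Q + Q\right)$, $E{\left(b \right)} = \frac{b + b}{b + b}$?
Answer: $\frac{10332}{43037} \approx 0.24007$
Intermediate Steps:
$E{\left(b \right)} = 1$ ($E{\left(b \right)} = \frac{2 b}{2 b} = 2 b \frac{1}{2 b} = 1$)
$x{\left(Q \right)} = 2 Q^{2}$ ($x{\left(Q \right)} = Q 2 Q = 2 Q^{2}$)
$L{\left(N,P \right)} = \frac{1}{28}$ ($L{\left(N,P \right)} = \frac{1}{26 + 2 \cdot 1^{2}} = \frac{1}{26 + 2 \cdot 1} = \frac{1}{26 + 2} = \frac{1}{28}$)
$\frac{4520 - 4151}{L{\left(43,-14 \right)} + 1537} = \frac{4520 - 4151}{\frac{1}{28} + 1537} = \frac{369}{\frac{43037}{28}} = 369 \cdot \frac{28}{43037} = \frac{10332}{43037}$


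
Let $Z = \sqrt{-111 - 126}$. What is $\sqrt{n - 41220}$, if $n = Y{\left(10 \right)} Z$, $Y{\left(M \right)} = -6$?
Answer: $\sqrt{-41220 - 6 i \sqrt{237}} \approx 0.227 - 203.03 i$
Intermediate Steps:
$Z = i \sqrt{237}$ ($Z = \sqrt{-237} = i \sqrt{237} \approx 15.395 i$)
$n = - 6 i \sqrt{237} \approx - 92.369 i$
$\sqrt{n - 41220} = \sqrt{- 6 i \sqrt{237} - 41220} = \sqrt{-41220 - 6 i \sqrt{237}}$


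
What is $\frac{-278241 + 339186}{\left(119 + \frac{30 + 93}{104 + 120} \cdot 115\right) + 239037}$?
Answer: $\frac{13651680}{53585089} \approx 0.25477$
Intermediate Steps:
$\frac{-278241 + 339186}{\left(119 + \frac{30 + 93}{104 + 120} \cdot 115\right) + 239037} = \frac{60945}{\left(119 + \frac{123}{224} \cdot 115\right) + 239037} = \frac{60945}{\left(119 + \frac{14145}{224}\right) + 239037} = \frac{60945}{\frac{40801}{224} + 239037} = \frac{60945}{\frac{53585089}{224}} = 60945 \cdot \frac{224}{53585089} = \frac{13651680}{53585089}$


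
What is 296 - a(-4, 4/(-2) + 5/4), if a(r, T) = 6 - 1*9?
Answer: 299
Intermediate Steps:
a(r, T) = -3 (a(r, T) = 6 - 9 = -3)
296 - a(-4, 4/(-2) + 5/4) = 296 - 1*(-3) = 296 + 3 = 299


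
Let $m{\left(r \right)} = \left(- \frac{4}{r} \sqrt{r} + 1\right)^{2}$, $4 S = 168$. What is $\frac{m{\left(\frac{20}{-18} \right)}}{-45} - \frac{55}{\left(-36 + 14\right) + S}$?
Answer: $- \frac{2207}{900} - \frac{4 i \sqrt{10}}{75} \approx -2.4522 - 0.16865 i$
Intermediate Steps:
$S = 42$ ($S = \frac{1}{4} \cdot 168 = 42$)
$m{\left(r \right)} = \left(1 - \frac{4}{\sqrt{r}}\right)^{2}$ ($m{\left(r \right)} = \left(- \frac{4}{\sqrt{r}} + 1\right)^{2} = \left(1 - \frac{4}{\sqrt{r}}\right)^{2}$)
$\frac{m{\left(\frac{20}{-18} \right)}}{-45} - \frac{55}{\left(-36 + 14\right) + S} = \frac{\frac{1}{\frac{100}{81}} \left(- \frac{20}{-18} + 4 \sqrt{\frac{20}{-18}}\right)^{2}}{-45} - \frac{55}{\left(-36 + 14\right) + 42} = \frac{\left(- \frac{20 \left(-1\right)}{18} + 4 \sqrt{20 \left(- \frac{1}{18}\right)}\right)^{2}}{\frac{100}{81}} \left(- \frac{1}{45}\right) - \frac{55}{-22 + 42} = \frac{\left(\left(-1\right) \left(- \frac{10}{9}\right) + 4 \sqrt{- \frac{10}{9}}\right)^{2}}{\frac{100}{81}} \left(- \frac{1}{45}\right) - \frac{55}{20} = \frac{81 \left(\frac{10}{9} + 4 \frac{i \sqrt{10}}{3}\right)^{2}}{100} \left(- \frac{1}{45}\right) - \frac{11}{4} = \frac{81 \left(\frac{10}{9} + \frac{4 i \sqrt{10}}{3}\right)^{2}}{100} \left(- \frac{1}{45}\right) - \frac{11}{4} = - \frac{9 \left(\frac{10}{9} + \frac{4 i \sqrt{10}}{3}\right)^{2}}{500} - \frac{11}{4} = - \frac{11}{4} - \frac{9 \left(\frac{10}{9} + \frac{4 i \sqrt{10}}{3}\right)^{2}}{500}$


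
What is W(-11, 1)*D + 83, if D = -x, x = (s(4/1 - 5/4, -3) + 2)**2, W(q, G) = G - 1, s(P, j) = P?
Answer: 83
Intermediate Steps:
W(q, G) = -1 + G
x = 361/16 (x = ((4/1 - 5/4) + 2)**2 = ((4*1 - 5*1/4) + 2)**2 = ((4 - 5/4) + 2)**2 = (11/4 + 2)**2 = (19/4)**2 = 361/16 ≈ 22.563)
D = -361/16 (D = -1*361/16 = -361/16 ≈ -22.563)
W(-11, 1)*D + 83 = (-1 + 1)*(-361/16) + 83 = 0*(-361/16) + 83 = 0 + 83 = 83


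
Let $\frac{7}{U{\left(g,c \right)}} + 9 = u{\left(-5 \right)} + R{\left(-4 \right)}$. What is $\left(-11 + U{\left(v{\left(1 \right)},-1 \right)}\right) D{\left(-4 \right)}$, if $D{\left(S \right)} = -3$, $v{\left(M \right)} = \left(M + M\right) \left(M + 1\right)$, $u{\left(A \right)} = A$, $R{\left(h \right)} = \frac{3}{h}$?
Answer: $\frac{2031}{59} \approx 34.424$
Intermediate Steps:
$v{\left(M \right)} = 2 M \left(1 + M\right)$
$U{\left(g,c \right)} = - \frac{28}{59}$ ($U{\left(g,c \right)} = \frac{7}{-9 - \left(5 - \frac{3}{-4}\right)} = \frac{7}{-9 + \left(-5 + 3 \left(- \frac{1}{4}\right)\right)} = \frac{7}{-9 - \frac{23}{4}} = \frac{7}{- \frac{59}{4}} = 7 \left(- \frac{4}{59}\right) = - \frac{28}{59}$)
$\left(-11 + U{\left(v{\left(1 \right)},-1 \right)}\right) D{\left(-4 \right)} = \left(-11 - \frac{28}{59}\right) \left(-3\right) = \left(- \frac{677}{59}\right) \left(-3\right) = \frac{2031}{59}$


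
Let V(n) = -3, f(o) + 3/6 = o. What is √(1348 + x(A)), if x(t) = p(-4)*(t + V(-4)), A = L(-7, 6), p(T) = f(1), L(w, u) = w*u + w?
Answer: √1322 ≈ 36.359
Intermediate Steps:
f(o) = -½ + o
L(w, u) = w + u*w (L(w, u) = u*w + w = w + u*w)
p(T) = ½ (p(T) = -½ + 1 = ½)
A = -49 (A = -7*(1 + 6) = -7*7 = -49)
x(t) = -3/2 + t/2 (x(t) = (t - 3)/2 = (-3 + t)/2 = -3/2 + t/2)
√(1348 + x(A)) = √(1348 + (-3/2 + (½)*(-49))) = √(1348 + (-3/2 - 49/2)) = √(1348 - 26) = √1322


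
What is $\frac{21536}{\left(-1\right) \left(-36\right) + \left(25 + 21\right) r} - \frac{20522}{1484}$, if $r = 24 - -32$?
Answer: $- \frac{2705505}{484526} \approx -5.5838$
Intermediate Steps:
$r = 56$ ($r = 24 + 32 = 56$)
$\frac{21536}{\left(-1\right) \left(-36\right) + \left(25 + 21\right) r} - \frac{20522}{1484} = \frac{21536}{\left(-1\right) \left(-36\right) + \left(25 + 21\right) 56} - \frac{20522}{1484} = \frac{21536}{36 + 46 \cdot 56} - \frac{10261}{742} = \frac{21536}{36 + 2576} - \frac{10261}{742} = \frac{21536}{2612} - \frac{10261}{742} = 21536 \cdot \frac{1}{2612} - \frac{10261}{742} = \frac{5384}{653} - \frac{10261}{742} = - \frac{2705505}{484526}$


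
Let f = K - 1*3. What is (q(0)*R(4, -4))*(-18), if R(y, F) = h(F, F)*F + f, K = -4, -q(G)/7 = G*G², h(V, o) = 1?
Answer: 0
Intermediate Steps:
q(G) = -7*G³ (q(G) = -7*G*G² = -7*G³)
f = -7 (f = -4 - 1*3 = -4 - 3 = -7)
R(y, F) = -7 + F (R(y, F) = 1*F - 7 = F - 7 = -7 + F)
(q(0)*R(4, -4))*(-18) = ((-7*0³)*(-7 - 4))*(-18) = (-7*0*(-11))*(-18) = (0*(-11))*(-18) = 0*(-18) = 0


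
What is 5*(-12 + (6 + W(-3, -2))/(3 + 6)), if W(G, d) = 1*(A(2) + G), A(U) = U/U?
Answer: -520/9 ≈ -57.778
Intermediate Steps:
A(U) = 1
W(G, d) = 1 + G (W(G, d) = 1*(1 + G) = 1 + G)
5*(-12 + (6 + W(-3, -2))/(3 + 6)) = 5*(-12 + (6 + (1 - 3))/(3 + 6)) = 5*(-12 + (6 - 2)/9) = 5*(-12 + 4*(⅑)) = 5*(-12 + 4/9) = 5*(-104/9) = -520/9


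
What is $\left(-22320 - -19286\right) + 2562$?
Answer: $-472$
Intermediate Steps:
$\left(-22320 - -19286\right) + 2562 = \left(-22320 + 19286\right) + 2562 = -3034 + 2562 = -472$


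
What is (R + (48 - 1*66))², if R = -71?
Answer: 7921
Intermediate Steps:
(R + (48 - 1*66))² = (-71 + (48 - 1*66))² = (-71 + (48 - 66))² = (-71 - 18)² = (-89)² = 7921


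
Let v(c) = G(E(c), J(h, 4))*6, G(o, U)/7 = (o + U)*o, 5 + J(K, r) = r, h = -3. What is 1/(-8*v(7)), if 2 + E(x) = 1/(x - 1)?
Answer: -3/5236 ≈ -0.00057296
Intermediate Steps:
E(x) = -2 + 1/(-1 + x) (E(x) = -2 + 1/(x - 1) = -2 + 1/(-1 + x))
J(K, r) = -5 + r
G(o, U) = 7*o*(U + o) (G(o, U) = 7*((o + U)*o) = 7*((U + o)*o) = 7*(o*(U + o)) = 7*o*(U + o))
v(c) = 42*(-1 + (3 - 2*c)/(-1 + c))*(3 - 2*c)/(-1 + c) (v(c) = (7*((3 - 2*c)/(-1 + c))*((-5 + 4) + (3 - 2*c)/(-1 + c)))*6 = (7*((3 - 2*c)/(-1 + c))*(-1 + (3 - 2*c)/(-1 + c)))*6 = (7*(-1 + (3 - 2*c)/(-1 + c))*(3 - 2*c)/(-1 + c))*6 = 42*(-1 + (3 - 2*c)/(-1 + c))*(3 - 2*c)/(-1 + c))
1/(-8*v(7)) = 1/(-336*(-4 + 3*7)*(-3 + 2*7)/(-1 + 7)**2) = 1/(-336*(-4 + 21)*(-3 + 14)/6**2) = 1/(-336*17*11/36) = 1/(-8*1309/6) = 1/(-5236/3) = -3/5236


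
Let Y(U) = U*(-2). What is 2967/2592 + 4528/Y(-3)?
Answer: 653021/864 ≈ 755.81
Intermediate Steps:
Y(U) = -2*U
2967/2592 + 4528/Y(-3) = 2967/2592 + 4528/((-2*(-3))) = 2967*(1/2592) + 4528/6 = 989/864 + 4528*(⅙) = 989/864 + 2264/3 = 653021/864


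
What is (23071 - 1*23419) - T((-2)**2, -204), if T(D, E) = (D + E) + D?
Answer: -152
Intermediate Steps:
T(D, E) = E + 2*D
(23071 - 1*23419) - T((-2)**2, -204) = (23071 - 1*23419) - (-204 + 2*(-2)**2) = (23071 - 23419) - (-204 + 2*4) = -348 - (-204 + 8) = -348 - 1*(-196) = -348 + 196 = -152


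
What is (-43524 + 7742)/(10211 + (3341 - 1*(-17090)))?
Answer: -17891/15321 ≈ -1.1677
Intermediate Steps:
(-43524 + 7742)/(10211 + (3341 - 1*(-17090))) = -35782/(10211 + (3341 + 17090)) = -35782/(10211 + 20431) = -35782/30642 = -35782*1/30642 = -17891/15321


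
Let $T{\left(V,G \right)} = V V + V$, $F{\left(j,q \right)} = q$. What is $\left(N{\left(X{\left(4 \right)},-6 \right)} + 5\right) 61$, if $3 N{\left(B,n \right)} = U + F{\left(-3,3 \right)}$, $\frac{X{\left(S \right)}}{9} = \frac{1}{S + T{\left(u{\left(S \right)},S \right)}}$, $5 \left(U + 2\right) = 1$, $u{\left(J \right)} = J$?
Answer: $\frac{1647}{5} \approx 329.4$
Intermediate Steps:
$U = - \frac{9}{5}$ ($U = -2 + \frac{1}{5} \cdot 1 = -2 + \frac{1}{5} = - \frac{9}{5} \approx -1.8$)
$T{\left(V,G \right)} = V + V^{2}$ ($T{\left(V,G \right)} = V^{2} + V = V + V^{2}$)
$X{\left(S \right)} = \frac{9}{S + S \left(1 + S\right)}$
$N{\left(B,n \right)} = \frac{2}{5}$ ($N{\left(B,n \right)} = \frac{- \frac{9}{5} + 3}{3} = \frac{1}{3} \cdot \frac{6}{5} = \frac{2}{5}$)
$\left(N{\left(X{\left(4 \right)},-6 \right)} + 5\right) 61 = \left(\frac{2}{5} + 5\right) 61 = \frac{27}{5} \cdot 61 = \frac{1647}{5}$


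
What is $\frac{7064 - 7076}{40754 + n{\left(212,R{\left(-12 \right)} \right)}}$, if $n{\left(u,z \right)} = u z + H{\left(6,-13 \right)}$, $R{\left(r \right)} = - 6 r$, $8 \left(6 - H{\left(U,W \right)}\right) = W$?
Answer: $- \frac{96}{448205} \approx -0.00021419$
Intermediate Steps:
$H{\left(U,W \right)} = 6 - \frac{W}{8}$
$n{\left(u,z \right)} = \frac{61}{8} + u z$ ($n{\left(u,z \right)} = u z + \left(6 - - \frac{13}{8}\right) = u z + \left(6 + \frac{13}{8}\right) = u z + \frac{61}{8} = \frac{61}{8} + u z$)
$\frac{7064 - 7076}{40754 + n{\left(212,R{\left(-12 \right)} \right)}} = \frac{7064 - 7076}{40754 + \left(\frac{61}{8} + 212 \left(\left(-6\right) \left(-12\right)\right)\right)} = - \frac{12}{40754 + \left(\frac{61}{8} + 212 \cdot 72\right)} = - \frac{12}{40754 + \left(\frac{61}{8} + 15264\right)} = - \frac{12}{40754 + \frac{122173}{8}} = - \frac{12}{\frac{448205}{8}} = \left(-12\right) \frac{8}{448205} = - \frac{96}{448205}$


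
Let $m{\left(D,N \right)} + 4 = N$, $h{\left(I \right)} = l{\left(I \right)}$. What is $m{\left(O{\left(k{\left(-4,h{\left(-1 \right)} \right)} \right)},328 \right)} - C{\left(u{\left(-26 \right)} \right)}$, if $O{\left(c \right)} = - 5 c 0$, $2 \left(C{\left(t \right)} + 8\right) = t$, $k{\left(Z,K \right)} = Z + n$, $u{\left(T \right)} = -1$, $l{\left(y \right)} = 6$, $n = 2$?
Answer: $\frac{665}{2} \approx 332.5$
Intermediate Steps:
$h{\left(I \right)} = 6$
$k{\left(Z,K \right)} = 2 + Z$ ($k{\left(Z,K \right)} = Z + 2 = 2 + Z$)
$C{\left(t \right)} = -8 + \frac{t}{2}$
$O{\left(c \right)} = 0$
$m{\left(D,N \right)} = -4 + N$
$m{\left(O{\left(k{\left(-4,h{\left(-1 \right)} \right)} \right)},328 \right)} - C{\left(u{\left(-26 \right)} \right)} = \left(-4 + 328\right) - \left(-8 + \frac{1}{2} \left(-1\right)\right) = 324 - \left(-8 - \frac{1}{2}\right) = 324 - - \frac{17}{2} = 324 + \frac{17}{2} = \frac{665}{2}$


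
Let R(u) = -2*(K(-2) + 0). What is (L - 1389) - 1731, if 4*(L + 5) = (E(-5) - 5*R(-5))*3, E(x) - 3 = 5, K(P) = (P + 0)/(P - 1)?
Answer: -3114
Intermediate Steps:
K(P) = P/(-1 + P)
E(x) = 8 (E(x) = 3 + 5 = 8)
R(u) = -4/3 (R(u) = -2*(-2/(-1 - 2) + 0) = -2*(-2/(-3) + 0) = -2*(-2*(-⅓) + 0) = -2*(⅔ + 0) = -2*⅔ = -4/3)
L = 6 (L = -5 + ((8 - 5*(-4/3))*3)/4 = -5 + ((8 + 20/3)*3)/4 = -5 + ((44/3)*3)/4 = -5 + (¼)*44 = -5 + 11 = 6)
(L - 1389) - 1731 = (6 - 1389) - 1731 = -1383 - 1731 = -3114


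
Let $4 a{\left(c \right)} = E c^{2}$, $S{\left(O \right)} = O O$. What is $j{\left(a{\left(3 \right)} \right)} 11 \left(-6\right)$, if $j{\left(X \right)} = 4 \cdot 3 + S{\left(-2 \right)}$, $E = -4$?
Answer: $-1056$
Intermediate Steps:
$S{\left(O \right)} = O^{2}$
$a{\left(c \right)} = - c^{2}$ ($a{\left(c \right)} = \frac{\left(-4\right) c^{2}}{4} = - c^{2}$)
$j{\left(X \right)} = 16$ ($j{\left(X \right)} = 4 \cdot 3 + \left(-2\right)^{2} = 12 + 4 = 16$)
$j{\left(a{\left(3 \right)} \right)} 11 \left(-6\right) = 16 \cdot 11 \left(-6\right) = 176 \left(-6\right) = -1056$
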